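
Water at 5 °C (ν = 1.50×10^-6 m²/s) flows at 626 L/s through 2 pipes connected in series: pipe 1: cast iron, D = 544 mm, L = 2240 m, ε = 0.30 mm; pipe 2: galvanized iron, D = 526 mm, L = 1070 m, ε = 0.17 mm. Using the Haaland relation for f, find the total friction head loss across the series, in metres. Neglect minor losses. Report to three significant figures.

Pipe 1: V = 2.693 m/s, Re = 9.77×10^5, ε/D = 5.51×10^-4, f = 0.01753, h_1 = f(L/D)V²/2g = 26.68 m
Pipe 2: V = 2.881 m/s, Re = 1.01×10^6, ε/D = 3.23×10^-4, f = 0.01580, h_2 = f(L/D)V²/2g = 13.60 m
Series → Q common, losses add: H = Σh = 40.28 m

H ≈ 40.3 m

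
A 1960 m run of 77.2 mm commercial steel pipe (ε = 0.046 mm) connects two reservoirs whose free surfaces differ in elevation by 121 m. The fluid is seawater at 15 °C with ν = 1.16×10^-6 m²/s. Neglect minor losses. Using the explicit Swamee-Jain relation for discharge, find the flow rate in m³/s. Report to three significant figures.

Q ≈ 0.0102 m³/s

Swamee-Jain (Type II): Q = -0.965·√(gD⁵h_f/L)·ln[ε/(3.7D) + √(3.17ν²L/(gD³h_f))]
√(gD⁵h_f/L) = √(9.81·0.0772⁵·121/1960) = 0.001289
ε/(3.7D) = 1.61×10^-4; √(3.17ν²L/(gD³h_f)) = 1.24×10^-4
Q = -0.965·0.001289·ln(2.848×10^-4) = 0.01015 m³/s
Check: V = 2.17 m/s, Re = 1.44×10^5, f = 0.02000, h_f = 122 m ≈ 121 m ✓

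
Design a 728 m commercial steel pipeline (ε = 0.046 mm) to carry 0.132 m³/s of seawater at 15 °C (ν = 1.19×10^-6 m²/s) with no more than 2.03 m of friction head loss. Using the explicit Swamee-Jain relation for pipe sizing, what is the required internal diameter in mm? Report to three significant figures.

D ≈ 384 mm

Swamee-Jain (Type III): D = 0.66·[ε^1.25·(LQ²/(gh_f))^4.75 + ν·Q^9.4·(L/(gh_f))^5.2]^0.04
LQ²/(gh_f) = 0.6370; L/(gh_f) = 36.56
Term 1 = ε^1.25·(…)^4.75 = 4.45×10^-7; Term 2 = ν·Q^9.4·(…)^5.2 = 8.64×10^-7
D = 0.66·(4.45×10^-7 + 8.64×10^-7)^0.04 = 0.3839 m = 384 mm
Check: V = 1.14 m/s, Re = 3.68×10^5, f = 0.01522, h_f = 1.91 m ≈ 2.03 m ✓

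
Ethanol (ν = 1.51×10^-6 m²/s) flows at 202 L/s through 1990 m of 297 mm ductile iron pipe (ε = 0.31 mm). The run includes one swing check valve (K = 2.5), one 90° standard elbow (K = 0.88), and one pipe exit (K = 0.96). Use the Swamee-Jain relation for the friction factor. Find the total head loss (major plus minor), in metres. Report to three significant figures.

H_L ≈ 61.3 m

V = 4Q/(πD²) = 2.916 m/s; V²/2g = 0.4333 m
Re = 5.73×10^5, ε/D = 0.00104 → f = 0.02047 (Swamee-Jain)
Major: h_f = f(L/D)·V²/2g = 0.02047·6700·0.4333 = 59.42 m
Minor: ΣK = 4.34; h_m = ΣK·V²/2g = 1.881 m
Total H_L = 59.42 + 1.881 = 61.30 m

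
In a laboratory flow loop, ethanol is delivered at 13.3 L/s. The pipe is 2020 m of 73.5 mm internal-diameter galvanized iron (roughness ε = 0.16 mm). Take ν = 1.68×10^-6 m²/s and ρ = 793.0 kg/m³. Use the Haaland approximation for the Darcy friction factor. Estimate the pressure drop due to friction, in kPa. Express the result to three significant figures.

V = 4Q/(πD²) = 4·0.0133/(π·0.0735²) = 3.135 m/s
Re = VD/ν = 3.135·0.0735/1.68×10^-6 = 1.37×10^5 → turbulent
ε/D = 0.16/73.5 = 0.00218
Haaland: f = 0.02507
h_f = f(L/D)V²/(2g) = 0.02507·(2020/0.0735)·3.135²/(2·9.81) = 345.1 m
Δp = ρg·h_f = 793.0·9.81·345.1 = 2684 kPa

Δp ≈ 2680 kPa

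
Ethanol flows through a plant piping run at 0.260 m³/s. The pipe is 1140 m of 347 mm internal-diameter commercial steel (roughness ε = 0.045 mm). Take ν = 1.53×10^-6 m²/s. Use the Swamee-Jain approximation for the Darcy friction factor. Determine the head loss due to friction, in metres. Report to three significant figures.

h_f ≈ 18.3 m

V = 4Q/(πD²) = 4·0.260/(π·0.347²) = 2.749 m/s
Re = VD/ν = 2.749·0.347/1.53×10^-6 = 6.24×10^5 → turbulent
ε/D = 0.045/347 = 1.30×10^-4
Swamee-Jain: f = 0.01448
h_f = f(L/D)V²/(2g) = 0.01448·(1140/0.347)·2.749²/(2·9.81) = 18.33 m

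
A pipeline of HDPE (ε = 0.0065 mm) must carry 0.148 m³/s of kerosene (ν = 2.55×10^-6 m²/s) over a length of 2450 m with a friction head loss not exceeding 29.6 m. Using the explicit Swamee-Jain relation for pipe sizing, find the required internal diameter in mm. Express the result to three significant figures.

Swamee-Jain (Type III): D = 0.66·[ε^1.25·(LQ²/(gh_f))^4.75 + ν·Q^9.4·(L/(gh_f))^5.2]^0.04
LQ²/(gh_f) = 0.1848; L/(gh_f) = 8.437
Term 1 = ε^1.25·(…)^4.75 = 1.08×10^-10; Term 2 = ν·Q^9.4·(…)^5.2 = 2.65×10^-9
D = 0.66·(1.08×10^-10 + 2.65×10^-9)^0.04 = 0.3000 m = 300 mm
Check: V = 2.09 m/s, Re = 2.46×10^5, f = 0.01514, h_f = 27.6 m ≈ 29.6 m ✓

D ≈ 300 mm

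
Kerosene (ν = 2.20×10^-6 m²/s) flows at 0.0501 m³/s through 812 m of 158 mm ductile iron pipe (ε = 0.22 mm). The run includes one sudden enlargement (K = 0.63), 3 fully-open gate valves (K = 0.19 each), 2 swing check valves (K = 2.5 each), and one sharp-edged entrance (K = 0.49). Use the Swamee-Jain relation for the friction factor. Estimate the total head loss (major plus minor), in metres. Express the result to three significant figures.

H_L ≈ 41.1 m

V = 4Q/(πD²) = 2.555 m/s; V²/2g = 0.3328 m
Re = 1.84×10^5, ε/D = 0.00139 → f = 0.02272 (Swamee-Jain)
Major: h_f = f(L/D)·V²/2g = 0.02272·5139·0.3328 = 38.85 m
Minor: ΣK = 6.69; h_m = ΣK·V²/2g = 2.226 m
Total H_L = 38.85 + 2.226 = 41.08 m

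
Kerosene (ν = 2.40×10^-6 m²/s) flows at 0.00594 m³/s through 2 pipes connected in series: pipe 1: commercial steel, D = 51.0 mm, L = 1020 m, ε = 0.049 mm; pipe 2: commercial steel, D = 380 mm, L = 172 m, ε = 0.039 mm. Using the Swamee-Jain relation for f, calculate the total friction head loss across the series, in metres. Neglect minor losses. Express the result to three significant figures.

H ≈ 202 m

Pipe 1: V = 2.908 m/s, Re = 6.18×10^4, ε/D = 9.61×10^-4, f = 0.02341, h_1 = f(L/D)V²/2g = 201.8 m
Pipe 2: V = 0.05238 m/s, Re = 8290, ε/D = 1.03×10^-4, f = 0.03280, h_2 = f(L/D)V²/2g = 0.002076 m
Series → Q common, losses add: H = Σh = 201.8 m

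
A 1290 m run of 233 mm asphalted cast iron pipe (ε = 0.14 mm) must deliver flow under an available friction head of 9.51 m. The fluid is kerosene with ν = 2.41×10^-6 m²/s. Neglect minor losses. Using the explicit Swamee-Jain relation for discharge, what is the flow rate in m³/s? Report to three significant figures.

Q ≈ 0.0551 m³/s

Swamee-Jain (Type II): Q = -0.965·√(gD⁵h_f/L)·ln[ε/(3.7D) + √(3.17ν²L/(gD³h_f))]
√(gD⁵h_f/L) = √(9.81·0.233⁵·9.51/1290) = 0.007047
ε/(3.7D) = 1.62×10^-4; √(3.17ν²L/(gD³h_f)) = 1.42×10^-4
Q = -0.965·0.007047·ln(3.043×10^-4) = 0.05507 m³/s
Check: V = 1.29 m/s, Re = 1.25×10^5, f = 0.02032, h_f = 9.57 m ≈ 9.51 m ✓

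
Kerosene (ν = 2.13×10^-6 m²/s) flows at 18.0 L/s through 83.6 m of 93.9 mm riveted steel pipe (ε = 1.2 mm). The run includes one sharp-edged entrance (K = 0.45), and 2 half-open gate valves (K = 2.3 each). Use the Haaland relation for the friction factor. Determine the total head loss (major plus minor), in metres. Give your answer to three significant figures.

V = 4Q/(πD²) = 2.599 m/s; V²/2g = 0.3444 m
Re = 1.15×10^5, ε/D = 0.0128 → f = 0.04176 (Haaland)
Major: h_f = f(L/D)·V²/2g = 0.04176·890.3·0.3444 = 12.80 m
Minor: ΣK = 5.05; h_m = ΣK·V²/2g = 1.739 m
Total H_L = 12.80 + 1.739 = 14.54 m

H_L ≈ 14.5 m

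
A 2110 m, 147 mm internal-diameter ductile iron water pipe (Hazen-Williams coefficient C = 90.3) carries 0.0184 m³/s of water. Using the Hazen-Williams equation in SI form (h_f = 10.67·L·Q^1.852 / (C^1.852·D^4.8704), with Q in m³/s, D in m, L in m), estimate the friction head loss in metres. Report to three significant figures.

h_f ≈ 37.4 m

h_f = 10.67·2110·0.0184^1.852 / (90.3^1.852·0.147^4.8704) = 37.36 m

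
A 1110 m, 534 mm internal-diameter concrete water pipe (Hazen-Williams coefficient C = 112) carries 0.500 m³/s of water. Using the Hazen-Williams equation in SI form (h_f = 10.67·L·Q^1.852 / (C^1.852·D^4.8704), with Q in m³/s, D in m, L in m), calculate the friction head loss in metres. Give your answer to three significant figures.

h_f = 10.67·1110·0.500^1.852 / (112^1.852·0.534^4.8704) = 11.16 m

h_f ≈ 11.2 m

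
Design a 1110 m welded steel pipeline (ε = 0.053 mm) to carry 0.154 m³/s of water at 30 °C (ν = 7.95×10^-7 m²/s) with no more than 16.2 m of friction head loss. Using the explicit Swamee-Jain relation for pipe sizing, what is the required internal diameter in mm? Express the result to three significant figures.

Swamee-Jain (Type III): D = 0.66·[ε^1.25·(LQ²/(gh_f))^4.75 + ν·Q^9.4·(L/(gh_f))^5.2]^0.04
LQ²/(gh_f) = 0.1656; L/(gh_f) = 6.985
Term 1 = ε^1.25·(…)^4.75 = 8.84×10^-10; Term 2 = ν·Q^9.4·(…)^5.2 = 4.49×10^-10
D = 0.66·(8.84×10^-10 + 4.49×10^-10)^0.04 = 0.2914 m = 291 mm
Check: V = 2.31 m/s, Re = 8.46×10^5, f = 0.01472, h_f = 15.2 m ≈ 16.2 m ✓

D ≈ 291 mm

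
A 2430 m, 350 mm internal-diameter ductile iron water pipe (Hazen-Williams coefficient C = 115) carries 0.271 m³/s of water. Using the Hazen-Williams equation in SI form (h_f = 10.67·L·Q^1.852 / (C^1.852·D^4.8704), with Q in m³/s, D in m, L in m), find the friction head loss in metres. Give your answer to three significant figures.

h_f ≈ 58.6 m

h_f = 10.67·2430·0.271^1.852 / (115^1.852·0.350^4.8704) = 58.59 m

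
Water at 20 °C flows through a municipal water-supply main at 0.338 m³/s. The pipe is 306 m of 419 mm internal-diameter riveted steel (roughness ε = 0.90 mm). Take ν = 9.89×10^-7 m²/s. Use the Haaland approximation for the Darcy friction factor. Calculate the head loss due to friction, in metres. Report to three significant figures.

h_f ≈ 5.38 m

V = 4Q/(πD²) = 4·0.338/(π·0.419²) = 2.451 m/s
Re = VD/ν = 2.451·0.419/9.89×10^-7 = 1.04×10^6 → turbulent
ε/D = 0.90/419 = 0.00215
Haaland: f = 0.02407
h_f = f(L/D)V²/(2g) = 0.02407·(306/0.419)·2.451²/(2·9.81) = 5.383 m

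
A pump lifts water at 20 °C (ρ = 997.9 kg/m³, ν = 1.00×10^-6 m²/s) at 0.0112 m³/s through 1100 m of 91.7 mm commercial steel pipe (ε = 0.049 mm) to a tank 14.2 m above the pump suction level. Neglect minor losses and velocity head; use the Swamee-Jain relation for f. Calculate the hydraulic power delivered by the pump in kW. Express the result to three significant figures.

V = 4Q/(πD²) = 1.696 m/s; Re = 1.56×10^5; ε/D = 5.34×10^-4; f = 0.01957
h_f = f(L/D)V²/2g = 34.41 m
Total head H = z + h_f = 14.2 + 34.41 = 48.61 m
P_hyd = ρgQH = 997.9·9.81·0.0112·48.61 = 5.329 kW

P_hyd ≈ 5.33 kW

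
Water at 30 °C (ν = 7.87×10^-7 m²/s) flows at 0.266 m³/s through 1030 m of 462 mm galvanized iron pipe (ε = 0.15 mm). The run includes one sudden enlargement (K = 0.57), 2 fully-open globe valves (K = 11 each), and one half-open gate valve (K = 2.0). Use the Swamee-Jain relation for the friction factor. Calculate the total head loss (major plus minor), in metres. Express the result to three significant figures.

H_L ≈ 7.74 m

V = 4Q/(πD²) = 1.587 m/s; V²/2g = 0.1283 m
Re = 9.31×10^5, ε/D = 3.25×10^-4 → f = 0.01602 (Swamee-Jain)
Major: h_f = f(L/D)·V²/2g = 0.01602·2229·0.1283 = 4.583 m
Minor: ΣK = 24.6; h_m = ΣK·V²/2g = 3.153 m
Total H_L = 4.583 + 3.153 = 7.736 m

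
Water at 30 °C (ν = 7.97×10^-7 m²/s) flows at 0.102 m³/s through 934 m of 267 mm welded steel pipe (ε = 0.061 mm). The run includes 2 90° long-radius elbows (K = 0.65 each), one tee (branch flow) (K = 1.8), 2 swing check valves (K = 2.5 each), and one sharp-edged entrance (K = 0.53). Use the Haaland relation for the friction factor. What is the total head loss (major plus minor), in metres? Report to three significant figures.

V = 4Q/(πD²) = 1.822 m/s; V²/2g = 0.1692 m
Re = 6.10×10^5, ε/D = 2.28×10^-4 → f = 0.01533 (Haaland)
Major: h_f = f(L/D)·V²/2g = 0.01533·3498·0.1692 = 9.070 m
Minor: ΣK = 8.63; h_m = ΣK·V²/2g = 1.460 m
Total H_L = 9.070 + 1.460 = 10.53 m

H_L ≈ 10.5 m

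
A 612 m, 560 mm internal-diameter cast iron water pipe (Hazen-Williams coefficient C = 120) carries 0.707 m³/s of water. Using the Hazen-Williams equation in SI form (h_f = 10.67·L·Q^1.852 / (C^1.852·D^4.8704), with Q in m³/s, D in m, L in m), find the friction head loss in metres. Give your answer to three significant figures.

h_f = 10.67·612·0.707^1.852 / (120^1.852·0.560^4.8704) = 8.162 m

h_f ≈ 8.16 m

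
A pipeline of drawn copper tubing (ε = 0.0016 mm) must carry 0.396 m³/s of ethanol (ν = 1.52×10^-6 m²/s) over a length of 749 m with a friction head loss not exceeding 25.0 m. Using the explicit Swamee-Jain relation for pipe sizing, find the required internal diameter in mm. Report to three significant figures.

Swamee-Jain (Type III): D = 0.66·[ε^1.25·(LQ²/(gh_f))^4.75 + ν·Q^9.4·(L/(gh_f))^5.2]^0.04
LQ²/(gh_f) = 0.4789; L/(gh_f) = 3.054
Term 1 = ε^1.25·(…)^4.75 = 1.72×10^-9; Term 2 = ν·Q^9.4·(…)^5.2 = 8.35×10^-8
D = 0.66·(1.72×10^-9 + 8.35×10^-8)^0.04 = 0.3442 m = 344 mm
Check: V = 4.26 m/s, Re = 9.64×10^5, f = 0.01179, h_f = 23.7 m ≈ 25.0 m ✓

D ≈ 344 mm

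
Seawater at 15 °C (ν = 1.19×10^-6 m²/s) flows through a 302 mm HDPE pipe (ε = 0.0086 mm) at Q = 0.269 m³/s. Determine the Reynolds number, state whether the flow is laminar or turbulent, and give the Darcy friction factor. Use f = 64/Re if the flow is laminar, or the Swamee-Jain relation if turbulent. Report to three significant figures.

Re ≈ 9.53×10^5; turbulent; f ≈ 0.0123

V = 4Q/(πD²) = 3.755 m/s
Re = VD/ν = 3.755·0.302/1.19×10^-6 = 9.53×10^5
Re > 4000 → turbulent; ε/D = 2.85×10^-5
Swamee-Jain: f = 0.01234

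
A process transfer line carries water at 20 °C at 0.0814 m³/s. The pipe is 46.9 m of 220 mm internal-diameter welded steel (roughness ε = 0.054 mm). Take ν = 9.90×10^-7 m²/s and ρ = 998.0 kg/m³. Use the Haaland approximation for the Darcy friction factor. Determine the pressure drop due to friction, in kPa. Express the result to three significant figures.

Δp ≈ 7.69 kPa

V = 4Q/(πD²) = 4·0.0814/(π·0.220²) = 2.141 m/s
Re = VD/ν = 2.141·0.220/9.90×10^-7 = 4.76×10^5 → turbulent
ε/D = 0.054/220 = 2.45×10^-4
Haaland: f = 0.01576
h_f = f(L/D)V²/(2g) = 0.01576·(46.9/0.220)·2.141²/(2·9.81) = 0.7851 m
Δp = ρg·h_f = 998.0·9.81·0.7851 = 7.686 kPa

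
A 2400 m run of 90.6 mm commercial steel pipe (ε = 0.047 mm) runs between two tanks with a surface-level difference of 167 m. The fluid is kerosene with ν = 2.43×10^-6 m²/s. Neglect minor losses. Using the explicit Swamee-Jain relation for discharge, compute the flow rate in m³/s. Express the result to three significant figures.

Q ≈ 0.0158 m³/s

Swamee-Jain (Type II): Q = -0.965·√(gD⁵h_f/L)·ln[ε/(3.7D) + √(3.17ν²L/(gD³h_f))]
√(gD⁵h_f/L) = √(9.81·0.0906⁵·167/2400) = 0.002041
ε/(3.7D) = 1.40×10^-4; √(3.17ν²L/(gD³h_f)) = 1.92×10^-4
Q = -0.965·0.002041·ln(3.322×10^-4) = 0.01578 m³/s
Check: V = 2.45 m/s, Re = 9.12×10^4, f = 0.02074, h_f = 168 m ≈ 167 m ✓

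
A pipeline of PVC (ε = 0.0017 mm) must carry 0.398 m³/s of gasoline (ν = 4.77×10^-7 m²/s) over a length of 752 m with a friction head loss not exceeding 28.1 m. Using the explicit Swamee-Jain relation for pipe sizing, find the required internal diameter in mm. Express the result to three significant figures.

Swamee-Jain (Type III): D = 0.66·[ε^1.25·(LQ²/(gh_f))^4.75 + ν·Q^9.4·(L/(gh_f))^5.2]^0.04
LQ²/(gh_f) = 0.4321; L/(gh_f) = 2.728
Term 1 = ε^1.25·(…)^4.75 = 1.14×10^-9; Term 2 = ν·Q^9.4·(…)^5.2 = 1.53×10^-8
D = 0.66·(1.14×10^-9 + 1.53×10^-8)^0.04 = 0.3222 m = 322 mm
Check: V = 4.88 m/s, Re = 3.30×10^6, f = 0.009863, h_f = 28.0 m ≈ 28.1 m ✓

D ≈ 322 mm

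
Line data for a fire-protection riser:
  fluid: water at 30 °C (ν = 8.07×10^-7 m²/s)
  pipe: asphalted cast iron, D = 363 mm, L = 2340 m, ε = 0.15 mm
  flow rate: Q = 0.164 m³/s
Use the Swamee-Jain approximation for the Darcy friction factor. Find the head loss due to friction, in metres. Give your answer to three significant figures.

V = 4Q/(πD²) = 4·0.164/(π·0.363²) = 1.585 m/s
Re = VD/ν = 1.585·0.363/8.07×10^-7 = 7.13×10^5 → turbulent
ε/D = 0.15/363 = 4.13×10^-4
Swamee-Jain: f = 0.01690
h_f = f(L/D)V²/(2g) = 0.01690·(2340/0.363)·1.585²/(2·9.81) = 13.95 m

h_f ≈ 13.9 m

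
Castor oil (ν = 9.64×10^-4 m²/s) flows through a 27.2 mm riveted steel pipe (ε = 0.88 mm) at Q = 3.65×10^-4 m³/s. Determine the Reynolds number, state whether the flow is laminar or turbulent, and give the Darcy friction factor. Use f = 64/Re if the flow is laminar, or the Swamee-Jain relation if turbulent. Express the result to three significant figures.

V = 4Q/(πD²) = 0.6282 m/s
Re = VD/ν = 0.6282·0.0272/9.64×10^-4 = 17.7
Re < 2300 → laminar → f = 64/Re = 3.611

Re ≈ 17.7; laminar; f = 64/Re ≈ 3.61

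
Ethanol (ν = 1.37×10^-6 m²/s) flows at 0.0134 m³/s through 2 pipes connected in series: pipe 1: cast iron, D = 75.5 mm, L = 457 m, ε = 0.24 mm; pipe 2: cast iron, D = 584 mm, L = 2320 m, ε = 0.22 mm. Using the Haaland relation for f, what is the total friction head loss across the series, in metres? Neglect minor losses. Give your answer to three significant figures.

Pipe 1: V = 2.993 m/s, Re = 1.65×10^5, ε/D = 0.00318, f = 0.02735, h_1 = f(L/D)V²/2g = 75.58 m
Pipe 2: V = 0.05003 m/s, Re = 2.13×10^4, ε/D = 3.77×10^-4, f = 0.02604, h_2 = f(L/D)V²/2g = 0.01319 m
Series → Q common, losses add: H = Σh = 75.60 m

H ≈ 75.6 m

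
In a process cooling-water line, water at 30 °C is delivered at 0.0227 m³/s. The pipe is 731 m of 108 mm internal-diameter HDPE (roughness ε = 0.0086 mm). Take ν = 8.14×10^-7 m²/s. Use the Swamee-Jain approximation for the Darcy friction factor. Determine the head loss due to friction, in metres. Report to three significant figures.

h_f ≈ 31.9 m

V = 4Q/(πD²) = 4·0.0227/(π·0.108²) = 2.478 m/s
Re = VD/ν = 2.478·0.108/8.14×10^-7 = 3.29×10^5 → turbulent
ε/D = 0.0086/108 = 7.96×10^-5
Swamee-Jain: f = 0.01504
h_f = f(L/D)V²/(2g) = 0.01504·(731/0.108)·2.478²/(2·9.81) = 31.86 m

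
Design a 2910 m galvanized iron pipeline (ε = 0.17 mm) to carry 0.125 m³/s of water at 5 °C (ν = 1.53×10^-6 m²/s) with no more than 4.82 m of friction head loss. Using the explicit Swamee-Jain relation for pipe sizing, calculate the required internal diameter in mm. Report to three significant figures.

D ≈ 433 mm

Swamee-Jain (Type III): D = 0.66·[ε^1.25·(LQ²/(gh_f))^4.75 + ν·Q^9.4·(L/(gh_f))^5.2]^0.04
LQ²/(gh_f) = 0.9616; L/(gh_f) = 61.54
Term 1 = ε^1.25·(…)^4.75 = 1.61×10^-5; Term 2 = ν·Q^9.4·(…)^5.2 = 9.99×10^-6
D = 0.66·(1.61×10^-5 + 9.99×10^-6)^0.04 = 0.4327 m = 433 mm
Check: V = 0.850 m/s, Re = 2.40×10^5, f = 0.01802, h_f = 4.46 m ≈ 4.82 m ✓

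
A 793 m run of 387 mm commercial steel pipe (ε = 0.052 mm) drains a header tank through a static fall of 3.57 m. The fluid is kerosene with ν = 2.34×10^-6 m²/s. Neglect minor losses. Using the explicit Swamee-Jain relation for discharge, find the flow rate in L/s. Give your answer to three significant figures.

Swamee-Jain (Type II): Q = -0.965·√(gD⁵h_f/L)·ln[ε/(3.7D) + √(3.17ν²L/(gD³h_f))]
√(gD⁵h_f/L) = √(9.81·0.387⁵·3.57/793) = 0.01958
ε/(3.7D) = 3.63×10^-5; √(3.17ν²L/(gD³h_f)) = 8.23×10^-5
Q = -0.965·0.01958·ln(1.187×10^-4) = 0.1708 m³/s
Check: V = 1.45 m/s, Re = 2.40×10^5, f = 0.01623, h_f = 3.57 m ≈ 3.57 m ✓

Q ≈ 171 L/s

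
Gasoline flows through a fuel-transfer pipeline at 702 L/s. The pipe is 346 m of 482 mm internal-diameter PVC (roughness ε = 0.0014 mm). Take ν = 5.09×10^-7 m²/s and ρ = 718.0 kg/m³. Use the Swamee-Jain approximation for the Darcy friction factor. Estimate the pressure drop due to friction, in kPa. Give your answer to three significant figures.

V = 4Q/(πD²) = 4·0.702/(π·0.482²) = 3.847 m/s
Re = VD/ν = 3.847·0.482/5.09×10^-7 = 3.64×10^6 → turbulent
ε/D = 0.0014/482 = 2.90×10^-6
Swamee-Jain: f = 0.009608
h_f = f(L/D)V²/(2g) = 0.009608·(346/0.482)·3.847²/(2·9.81) = 5.203 m
Δp = ρg·h_f = 718.0·9.81·5.203 = 36.65 kPa

Δp ≈ 36.6 kPa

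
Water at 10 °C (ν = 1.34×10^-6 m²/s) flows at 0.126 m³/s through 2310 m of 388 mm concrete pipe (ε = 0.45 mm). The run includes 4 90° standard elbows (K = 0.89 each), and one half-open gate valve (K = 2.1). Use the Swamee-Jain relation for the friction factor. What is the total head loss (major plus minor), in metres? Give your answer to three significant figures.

H_L ≈ 7.69 m

V = 4Q/(πD²) = 1.066 m/s; V²/2g = 0.05788 m
Re = 3.09×10^5, ε/D = 0.00116 → f = 0.02136 (Swamee-Jain)
Major: h_f = f(L/D)·V²/2g = 0.02136·5954·0.05788 = 7.361 m
Minor: ΣK = 5.66; h_m = ΣK·V²/2g = 0.3276 m
Total H_L = 7.361 + 0.3276 = 7.689 m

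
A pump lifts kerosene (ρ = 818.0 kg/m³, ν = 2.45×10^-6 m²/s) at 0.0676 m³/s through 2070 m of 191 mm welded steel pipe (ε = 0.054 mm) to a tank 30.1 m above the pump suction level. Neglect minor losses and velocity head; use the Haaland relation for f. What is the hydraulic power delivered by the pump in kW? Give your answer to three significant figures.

P_hyd ≈ 45.6 kW

V = 4Q/(πD²) = 2.359 m/s; Re = 1.84×10^5; ε/D = 2.83×10^-4; f = 0.01757
h_f = f(L/D)V²/2g = 54.04 m
Total head H = z + h_f = 30.1 + 54.04 = 84.14 m
P_hyd = ρgQH = 818.0·9.81·0.0676·84.14 = 45.64 kW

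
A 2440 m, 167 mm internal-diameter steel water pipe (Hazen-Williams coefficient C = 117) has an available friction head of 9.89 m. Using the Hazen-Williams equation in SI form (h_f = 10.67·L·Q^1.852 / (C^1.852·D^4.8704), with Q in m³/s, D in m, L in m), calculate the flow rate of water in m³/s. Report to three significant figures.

Q ≈ 0.0150 m³/s

Rearranging: Q = [h_f·C^1.852·D^4.8704 / (10.67·L)]^(1/1.852)
Q = [9.89·117^1.852·0.167^4.8704 / (10.67·2440)]^0.540 = 0.01504 m³/s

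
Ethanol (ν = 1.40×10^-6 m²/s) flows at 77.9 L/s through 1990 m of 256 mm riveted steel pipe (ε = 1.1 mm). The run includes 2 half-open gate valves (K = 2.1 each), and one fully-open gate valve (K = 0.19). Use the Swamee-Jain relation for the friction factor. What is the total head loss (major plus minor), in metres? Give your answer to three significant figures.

H_L ≈ 27.3 m

V = 4Q/(πD²) = 1.513 m/s; V²/2g = 0.1167 m
Re = 2.77×10^5, ε/D = 0.00430 → f = 0.02955 (Swamee-Jain)
Major: h_f = f(L/D)·V²/2g = 0.02955·7773·0.1167 = 26.82 m
Minor: ΣK = 4.39; h_m = ΣK·V²/2g = 0.5125 m
Total H_L = 26.82 + 0.5125 = 27.33 m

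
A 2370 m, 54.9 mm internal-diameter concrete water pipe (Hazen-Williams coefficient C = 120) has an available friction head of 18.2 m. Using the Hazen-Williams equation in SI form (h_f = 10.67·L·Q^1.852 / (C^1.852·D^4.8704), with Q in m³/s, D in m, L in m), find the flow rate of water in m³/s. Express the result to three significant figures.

Rearranging: Q = [h_f·C^1.852·D^4.8704 / (10.67·L)]^(1/1.852)
Q = [18.2·120^1.852·0.0549^4.8704 / (10.67·2370)]^0.540 = 0.001168 m³/s

Q ≈ 0.00117 m³/s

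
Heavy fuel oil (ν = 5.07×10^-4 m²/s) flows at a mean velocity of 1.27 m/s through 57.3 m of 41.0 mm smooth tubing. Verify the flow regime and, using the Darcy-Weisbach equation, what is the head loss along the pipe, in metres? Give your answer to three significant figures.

Re = VD/ν = 1.27·0.04100/5.07×10^-4 = 103 → laminar (Re < 2300)
f = 64/Re = 0.6232
h_f = f(L/D)V²/(2g) = 0.6232·(57.3/0.04100)·1.27²/(2·9.81) = 71.59 m

h_f ≈ 71.6 m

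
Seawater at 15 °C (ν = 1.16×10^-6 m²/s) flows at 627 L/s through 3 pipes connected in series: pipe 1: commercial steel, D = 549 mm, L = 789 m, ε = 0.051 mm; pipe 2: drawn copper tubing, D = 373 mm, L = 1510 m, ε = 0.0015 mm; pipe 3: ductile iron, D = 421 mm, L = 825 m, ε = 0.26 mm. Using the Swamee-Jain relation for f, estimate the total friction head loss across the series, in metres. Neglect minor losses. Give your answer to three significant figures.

H ≈ 115 m

Pipe 1: V = 2.649 m/s, Re = 1.25×10^6, ε/D = 9.29×10^-5, f = 0.01316, h_1 = f(L/D)V²/2g = 6.761 m
Pipe 2: V = 5.738 m/s, Re = 1.85×10^6, ε/D = 4.02×10^-6, f = 0.01065, h_2 = f(L/D)V²/2g = 72.32 m
Pipe 3: V = 4.504 m/s, Re = 1.63×10^6, ε/D = 6.18×10^-4, f = 0.01786, h_3 = f(L/D)V²/2g = 36.20 m
Series → Q common, losses add: H = Σh = 115.3 m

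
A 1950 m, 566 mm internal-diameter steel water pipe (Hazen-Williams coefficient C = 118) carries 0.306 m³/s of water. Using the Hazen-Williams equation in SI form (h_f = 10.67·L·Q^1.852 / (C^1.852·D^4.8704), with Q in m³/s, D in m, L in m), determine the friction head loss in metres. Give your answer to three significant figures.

h_f ≈ 5.40 m

h_f = 10.67·1950·0.306^1.852 / (118^1.852·0.566^4.8704) = 5.401 m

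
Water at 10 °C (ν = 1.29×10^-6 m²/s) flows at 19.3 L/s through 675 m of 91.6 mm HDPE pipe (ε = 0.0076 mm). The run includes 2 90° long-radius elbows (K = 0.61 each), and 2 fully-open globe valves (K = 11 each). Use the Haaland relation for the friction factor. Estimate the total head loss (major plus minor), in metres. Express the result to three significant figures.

V = 4Q/(πD²) = 2.929 m/s; V²/2g = 0.4372 m
Re = 2.08×10^5, ε/D = 8.30×10^-5 → f = 0.01596 (Haaland)
Major: h_f = f(L/D)·V²/2g = 0.01596·7369·0.4372 = 51.43 m
Minor: ΣK = 23.2; h_m = ΣK·V²/2g = 10.15 m
Total H_L = 51.43 + 10.15 = 61.58 m

H_L ≈ 61.6 m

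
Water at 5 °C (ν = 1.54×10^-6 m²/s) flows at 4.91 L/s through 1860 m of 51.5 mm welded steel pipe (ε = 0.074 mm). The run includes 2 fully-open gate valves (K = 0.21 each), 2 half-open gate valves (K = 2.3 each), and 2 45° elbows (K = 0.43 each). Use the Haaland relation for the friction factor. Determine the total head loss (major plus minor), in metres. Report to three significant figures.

V = 4Q/(πD²) = 2.357 m/s; V²/2g = 0.2832 m
Re = 7.88×10^4, ε/D = 0.00144 → f = 0.02382 (Haaland)
Major: h_f = f(L/D)·V²/2g = 0.02382·36117·0.2832 = 243.6 m
Minor: ΣK = 5.88; h_m = ΣK·V²/2g = 1.665 m
Total H_L = 243.6 + 1.665 = 245.2 m

H_L ≈ 245 m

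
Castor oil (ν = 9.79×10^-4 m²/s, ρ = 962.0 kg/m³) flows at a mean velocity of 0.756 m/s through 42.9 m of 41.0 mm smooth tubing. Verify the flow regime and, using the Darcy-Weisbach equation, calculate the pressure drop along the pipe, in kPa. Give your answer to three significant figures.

Δp ≈ 581 kPa

Re = VD/ν = 0.756·0.04100/9.79×10^-4 = 31.7 → laminar (Re < 2300)
f = 64/Re = 2.021
h_f = f(L/D)V²/(2g) = 2.021·(42.9/0.04100)·0.756²/(2·9.81) = 61.61 m
Δp = ρg·h_f = 962.0·9.81·61.61 = 581.5 kPa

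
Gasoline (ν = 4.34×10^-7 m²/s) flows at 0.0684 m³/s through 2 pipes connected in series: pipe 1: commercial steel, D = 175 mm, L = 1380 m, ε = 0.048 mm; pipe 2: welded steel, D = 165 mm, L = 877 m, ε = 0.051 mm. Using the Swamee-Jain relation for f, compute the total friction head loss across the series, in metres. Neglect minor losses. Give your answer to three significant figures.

Pipe 1: V = 2.844 m/s, Re = 1.15×10^6, ε/D = 2.74×10^-4, f = 0.01543, h_1 = f(L/D)V²/2g = 50.15 m
Pipe 2: V = 3.199 m/s, Re = 1.22×10^6, ε/D = 3.09×10^-4, f = 0.01572, h_2 = f(L/D)V²/2g = 43.57 m
Series → Q common, losses add: H = Σh = 93.71 m

H ≈ 93.7 m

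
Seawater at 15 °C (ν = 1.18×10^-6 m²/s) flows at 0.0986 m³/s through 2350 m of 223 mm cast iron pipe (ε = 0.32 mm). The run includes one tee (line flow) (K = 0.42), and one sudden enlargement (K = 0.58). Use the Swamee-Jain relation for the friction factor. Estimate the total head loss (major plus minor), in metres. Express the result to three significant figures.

H_L ≈ 75.9 m

V = 4Q/(πD²) = 2.525 m/s; V²/2g = 0.3248 m
Re = 4.77×10^5, ε/D = 0.00143 → f = 0.02209 (Swamee-Jain)
Major: h_f = f(L/D)·V²/2g = 0.02209·10538·0.3248 = 75.61 m
Minor: ΣK = 1.00; h_m = ΣK·V²/2g = 0.3248 m
Total H_L = 75.61 + 0.3248 = 75.94 m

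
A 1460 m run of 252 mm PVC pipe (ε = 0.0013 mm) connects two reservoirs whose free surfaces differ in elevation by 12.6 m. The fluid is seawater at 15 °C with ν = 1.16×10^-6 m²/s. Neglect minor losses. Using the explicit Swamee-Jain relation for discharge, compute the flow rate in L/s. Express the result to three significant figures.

Q ≈ 87.4 L/s

Swamee-Jain (Type II): Q = -0.965·√(gD⁵h_f/L)·ln[ε/(3.7D) + √(3.17ν²L/(gD³h_f))]
√(gD⁵h_f/L) = √(9.81·0.252⁵·12.6/1460) = 0.009276
ε/(3.7D) = 1.39×10^-6; √(3.17ν²L/(gD³h_f)) = 5.61×10^-5
Q = -0.965·0.009276·ln(5.750×10^-5) = 0.08739 m³/s
Check: V = 1.75 m/s, Re = 3.81×10^5, f = 0.01382, h_f = 12.5 m ≈ 12.6 m ✓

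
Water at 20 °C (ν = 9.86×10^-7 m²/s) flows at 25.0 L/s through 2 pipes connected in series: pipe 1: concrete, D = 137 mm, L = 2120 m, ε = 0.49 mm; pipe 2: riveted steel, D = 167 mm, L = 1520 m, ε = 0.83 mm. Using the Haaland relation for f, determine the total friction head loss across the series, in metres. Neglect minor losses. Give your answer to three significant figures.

H ≈ 82.2 m

Pipe 1: V = 1.696 m/s, Re = 2.36×10^5, ε/D = 0.00358, f = 0.02802, h_1 = f(L/D)V²/2g = 63.56 m
Pipe 2: V = 1.141 m/s, Re = 1.93×10^5, ε/D = 0.00497, f = 0.03082, h_2 = f(L/D)V²/2g = 18.63 m
Series → Q common, losses add: H = Σh = 82.18 m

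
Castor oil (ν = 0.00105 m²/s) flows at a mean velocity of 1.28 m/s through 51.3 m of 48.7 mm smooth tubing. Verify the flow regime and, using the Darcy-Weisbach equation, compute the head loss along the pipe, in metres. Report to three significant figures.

Re = VD/ν = 1.28·0.04870/0.00105 = 59.4 → laminar (Re < 2300)
f = 64/Re = 1.078
h_f = f(L/D)V²/(2g) = 1.078·(51.3/0.04870)·1.28²/(2·9.81) = 94.83 m

h_f ≈ 94.8 m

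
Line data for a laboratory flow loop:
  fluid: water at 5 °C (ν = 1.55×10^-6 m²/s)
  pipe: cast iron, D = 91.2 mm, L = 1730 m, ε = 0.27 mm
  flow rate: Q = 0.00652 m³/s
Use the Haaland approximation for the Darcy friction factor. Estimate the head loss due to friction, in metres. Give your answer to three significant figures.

V = 4Q/(πD²) = 4·0.00652/(π·0.0912²) = 0.9981 m/s
Re = VD/ν = 0.9981·0.0912/1.55×10^-6 = 5.87×10^4 → turbulent
ε/D = 0.27/91.2 = 0.00296
Haaland: f = 0.02806
h_f = f(L/D)V²/(2g) = 0.02806·(1730/0.0912)·0.9981²/(2·9.81) = 27.03 m

h_f ≈ 27.0 m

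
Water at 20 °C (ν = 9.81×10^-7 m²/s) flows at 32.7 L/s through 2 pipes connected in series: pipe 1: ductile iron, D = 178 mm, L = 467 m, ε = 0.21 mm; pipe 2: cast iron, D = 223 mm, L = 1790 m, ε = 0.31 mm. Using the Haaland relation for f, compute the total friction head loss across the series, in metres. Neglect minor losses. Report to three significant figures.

Pipe 1: V = 1.314 m/s, Re = 2.38×10^5, ε/D = 0.00118, f = 0.02143, h_1 = f(L/D)V²/2g = 4.949 m
Pipe 2: V = 0.8372 m/s, Re = 1.90×10^5, ε/D = 0.00139, f = 0.02240, h_2 = f(L/D)V²/2g = 6.423 m
Series → Q common, losses add: H = Σh = 11.37 m

H ≈ 11.4 m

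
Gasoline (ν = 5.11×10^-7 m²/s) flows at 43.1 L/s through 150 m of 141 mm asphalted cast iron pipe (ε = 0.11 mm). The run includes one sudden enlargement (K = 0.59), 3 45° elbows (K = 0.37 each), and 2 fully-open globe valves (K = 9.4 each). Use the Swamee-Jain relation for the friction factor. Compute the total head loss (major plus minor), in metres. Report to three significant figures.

H_L ≈ 15.8 m

V = 4Q/(πD²) = 2.760 m/s; V²/2g = 0.3883 m
Re = 7.62×10^5, ε/D = 7.80×10^-4 → f = 0.01908 (Swamee-Jain)
Major: h_f = f(L/D)·V²/2g = 0.01908·1064·0.3883 = 7.883 m
Minor: ΣK = 20.5; h_m = ΣK·V²/2g = 7.961 m
Total H_L = 7.883 + 7.961 = 15.84 m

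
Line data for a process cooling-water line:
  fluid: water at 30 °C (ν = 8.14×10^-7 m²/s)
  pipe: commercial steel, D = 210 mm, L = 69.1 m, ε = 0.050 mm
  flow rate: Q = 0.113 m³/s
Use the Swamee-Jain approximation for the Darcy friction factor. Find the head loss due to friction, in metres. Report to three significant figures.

V = 4Q/(πD²) = 4·0.113/(π·0.210²) = 3.262 m/s
Re = VD/ν = 3.262·0.210/8.14×10^-7 = 8.42×10^5 → turbulent
ε/D = 0.050/210 = 2.38×10^-4
Swamee-Jain: f = 0.01531
h_f = f(L/D)V²/(2g) = 0.01531·(69.1/0.210)·3.262²/(2·9.81) = 2.733 m

h_f ≈ 2.73 m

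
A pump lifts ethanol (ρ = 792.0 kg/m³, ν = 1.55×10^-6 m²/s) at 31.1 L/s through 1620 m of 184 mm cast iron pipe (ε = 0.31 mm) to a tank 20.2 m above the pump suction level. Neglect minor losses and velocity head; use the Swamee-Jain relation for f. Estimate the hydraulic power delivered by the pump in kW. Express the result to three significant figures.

V = 4Q/(πD²) = 1.170 m/s; Re = 1.39×10^5; ε/D = 0.00168; f = 0.02398
h_f = f(L/D)V²/2g = 14.72 m
Total head H = z + h_f = 20.2 + 14.72 = 34.92 m
P_hyd = ρgQH = 792.0·9.81·0.0311·34.92 = 8.438 kW

P_hyd ≈ 8.44 kW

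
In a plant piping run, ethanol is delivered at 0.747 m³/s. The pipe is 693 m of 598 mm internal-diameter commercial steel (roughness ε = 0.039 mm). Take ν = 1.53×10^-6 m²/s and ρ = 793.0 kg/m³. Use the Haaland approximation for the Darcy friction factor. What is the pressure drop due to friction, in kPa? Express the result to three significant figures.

V = 4Q/(πD²) = 4·0.747/(π·0.598²) = 2.660 m/s
Re = VD/ν = 2.660·0.598/1.53×10^-6 = 1.04×10^6 → turbulent
ε/D = 0.039/598 = 6.52×10^-5
Haaland: f = 0.01273
h_f = f(L/D)V²/(2g) = 0.01273·(693/0.598)·2.660²/(2·9.81) = 5.320 m
Δp = ρg·h_f = 793.0·9.81·5.320 = 41.38 kPa

Δp ≈ 41.4 kPa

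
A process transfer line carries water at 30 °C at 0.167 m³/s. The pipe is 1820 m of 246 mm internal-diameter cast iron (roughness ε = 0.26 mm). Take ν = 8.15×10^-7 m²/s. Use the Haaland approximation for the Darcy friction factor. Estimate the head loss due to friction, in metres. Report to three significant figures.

V = 4Q/(πD²) = 4·0.167/(π·0.246²) = 3.514 m/s
Re = VD/ν = 3.514·0.246/8.15×10^-7 = 1.06×10^6 → turbulent
ε/D = 0.26/246 = 0.00106
Haaland: f = 0.02018
h_f = f(L/D)V²/(2g) = 0.02018·(1820/0.246)·3.514²/(2·9.81) = 93.96 m

h_f ≈ 94.0 m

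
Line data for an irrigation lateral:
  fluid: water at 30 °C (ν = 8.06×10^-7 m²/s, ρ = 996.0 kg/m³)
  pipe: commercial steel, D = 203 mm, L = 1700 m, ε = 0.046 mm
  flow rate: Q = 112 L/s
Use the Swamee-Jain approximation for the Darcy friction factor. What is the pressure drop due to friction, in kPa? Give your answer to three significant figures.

V = 4Q/(πD²) = 4·0.112/(π·0.203²) = 3.460 m/s
Re = VD/ν = 3.460·0.203/8.06×10^-7 = 8.72×10^5 → turbulent
ε/D = 0.046/203 = 2.27×10^-4
Swamee-Jain: f = 0.01517
h_f = f(L/D)V²/(2g) = 0.01517·(1700/0.203)·3.460²/(2·9.81) = 77.52 m
Δp = ρg·h_f = 996.0·9.81·77.52 = 757.4 kPa

Δp ≈ 757 kPa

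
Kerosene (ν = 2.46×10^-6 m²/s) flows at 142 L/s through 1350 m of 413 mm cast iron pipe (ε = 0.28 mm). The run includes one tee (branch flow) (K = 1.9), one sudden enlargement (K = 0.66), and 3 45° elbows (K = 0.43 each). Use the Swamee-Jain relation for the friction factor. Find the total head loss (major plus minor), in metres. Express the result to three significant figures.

V = 4Q/(πD²) = 1.060 m/s; V²/2g = 0.05727 m
Re = 1.78×10^5, ε/D = 6.78×10^-4 → f = 0.02000 (Swamee-Jain)
Major: h_f = f(L/D)·V²/2g = 0.02000·3269·0.05727 = 3.743 m
Minor: ΣK = 3.85; h_m = ΣK·V²/2g = 0.2205 m
Total H_L = 3.743 + 0.2205 = 3.964 m

H_L ≈ 3.96 m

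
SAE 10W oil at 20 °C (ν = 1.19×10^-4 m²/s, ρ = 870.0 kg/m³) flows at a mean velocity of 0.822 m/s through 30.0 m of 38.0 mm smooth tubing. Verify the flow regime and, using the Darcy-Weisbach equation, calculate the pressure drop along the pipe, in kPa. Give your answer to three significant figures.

Δp ≈ 56.6 kPa

Re = VD/ν = 0.822·0.03800/1.19×10^-4 = 262 → laminar (Re < 2300)
f = 64/Re = 0.2438
h_f = f(L/D)V²/(2g) = 0.2438·(30.0/0.03800)·0.822²/(2·9.81) = 6.629 m
Δp = ρg·h_f = 870.0·9.81·6.629 = 56.58 kPa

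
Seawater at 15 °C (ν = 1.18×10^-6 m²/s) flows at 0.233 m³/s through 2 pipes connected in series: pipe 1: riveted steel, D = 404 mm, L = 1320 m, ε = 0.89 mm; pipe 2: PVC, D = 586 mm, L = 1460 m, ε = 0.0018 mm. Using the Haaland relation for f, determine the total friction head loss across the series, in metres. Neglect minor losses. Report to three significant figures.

Pipe 1: V = 1.818 m/s, Re = 6.22×10^5, ε/D = 0.00220, f = 0.02433, h_1 = f(L/D)V²/2g = 13.38 m
Pipe 2: V = 0.8639 m/s, Re = 4.29×10^5, ε/D = 3.07×10^-6, f = 0.01346, h_2 = f(L/D)V²/2g = 1.276 m
Series → Q common, losses add: H = Σh = 14.66 m

H ≈ 14.7 m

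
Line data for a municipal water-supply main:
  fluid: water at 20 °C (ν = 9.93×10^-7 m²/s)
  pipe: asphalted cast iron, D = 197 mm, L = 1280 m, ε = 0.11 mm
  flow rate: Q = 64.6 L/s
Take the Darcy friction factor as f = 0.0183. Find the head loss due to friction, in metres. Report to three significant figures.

h_f ≈ 27.2 m

V = 4Q/(πD²) = 4·0.0646/(π·0.197²) = 2.119 m/s
h_f = f(L/D)V²/(2g) = 0.01830·(1280/0.197)·2.119²/(2·9.81) = 27.22 m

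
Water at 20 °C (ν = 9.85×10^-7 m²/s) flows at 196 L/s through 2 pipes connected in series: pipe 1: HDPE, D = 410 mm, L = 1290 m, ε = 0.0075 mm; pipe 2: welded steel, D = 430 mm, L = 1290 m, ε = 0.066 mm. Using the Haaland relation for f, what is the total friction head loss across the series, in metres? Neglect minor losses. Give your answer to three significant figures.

H ≈ 8.61 m

Pipe 1: V = 1.485 m/s, Re = 6.18×10^5, ε/D = 1.83×10^-5, f = 0.01283, h_1 = f(L/D)V²/2g = 4.535 m
Pipe 2: V = 1.350 m/s, Re = 5.89×10^5, ε/D = 1.53×10^-4, f = 0.01461, h_2 = f(L/D)V²/2g = 4.071 m
Series → Q common, losses add: H = Σh = 8.605 m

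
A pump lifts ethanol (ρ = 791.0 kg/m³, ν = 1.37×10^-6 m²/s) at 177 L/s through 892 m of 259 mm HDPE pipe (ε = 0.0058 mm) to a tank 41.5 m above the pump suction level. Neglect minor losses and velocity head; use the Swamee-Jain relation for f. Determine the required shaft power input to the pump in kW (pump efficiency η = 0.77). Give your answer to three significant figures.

V = 4Q/(πD²) = 3.360 m/s; Re = 6.35×10^5; ε/D = 2.24×10^-5; f = 0.01295
h_f = f(L/D)V²/2g = 25.66 m
Total head H = z + h_f = 41.5 + 25.66 = 67.16 m
P_hyd = ρgQH = 791.0·9.81·0.177·67.16 = 92.25 kW
P_shaft = P_hyd/η = 92.25/0.77 = 119.8 kW

P_shaft ≈ 120 kW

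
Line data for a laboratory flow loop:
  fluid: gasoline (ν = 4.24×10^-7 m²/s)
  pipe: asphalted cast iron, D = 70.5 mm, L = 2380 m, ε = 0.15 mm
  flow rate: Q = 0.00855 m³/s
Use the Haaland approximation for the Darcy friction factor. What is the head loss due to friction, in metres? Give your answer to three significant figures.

V = 4Q/(πD²) = 4·0.00855/(π·0.0705²) = 2.190 m/s
Re = VD/ν = 2.190·0.0705/4.24×10^-7 = 3.64×10^5 → turbulent
ε/D = 0.15/70.5 = 0.00213
Haaland: f = 0.02428
h_f = f(L/D)V²/(2g) = 0.02428·(2380/0.0705)·2.190²/(2·9.81) = 200.4 m

h_f ≈ 200 m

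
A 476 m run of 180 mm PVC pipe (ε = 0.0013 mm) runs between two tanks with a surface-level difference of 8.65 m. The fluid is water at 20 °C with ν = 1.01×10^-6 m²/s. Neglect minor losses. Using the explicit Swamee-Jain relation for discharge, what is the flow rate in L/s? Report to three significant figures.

Q ≈ 54.7 L/s

Swamee-Jain (Type II): Q = -0.965·√(gD⁵h_f/L)·ln[ε/(3.7D) + √(3.17ν²L/(gD³h_f))]
√(gD⁵h_f/L) = √(9.81·0.180⁵·8.65/476) = 0.005804
ε/(3.7D) = 1.95×10^-6; √(3.17ν²L/(gD³h_f)) = 5.58×10^-5
Q = -0.965·0.005804·ln(5.772×10^-5) = 0.05466 m³/s
Check: V = 2.15 m/s, Re = 3.83×10^5, f = 0.01384, h_f = 8.61 m ≈ 8.65 m ✓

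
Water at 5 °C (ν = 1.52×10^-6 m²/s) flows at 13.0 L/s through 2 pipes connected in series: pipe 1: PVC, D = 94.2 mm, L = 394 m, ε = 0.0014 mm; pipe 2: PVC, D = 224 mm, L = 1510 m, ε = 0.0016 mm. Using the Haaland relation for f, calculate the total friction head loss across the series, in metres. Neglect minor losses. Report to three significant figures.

Pipe 1: V = 1.865 m/s, Re = 1.16×10^5, ε/D = 1.49×10^-5, f = 0.01736, h_1 = f(L/D)V²/2g = 12.88 m
Pipe 2: V = 0.3299 m/s, Re = 4.86×10^4, ε/D = 7.14×10^-6, f = 0.02086, h_2 = f(L/D)V²/2g = 0.7799 m
Series → Q common, losses add: H = Σh = 13.66 m

H ≈ 13.7 m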